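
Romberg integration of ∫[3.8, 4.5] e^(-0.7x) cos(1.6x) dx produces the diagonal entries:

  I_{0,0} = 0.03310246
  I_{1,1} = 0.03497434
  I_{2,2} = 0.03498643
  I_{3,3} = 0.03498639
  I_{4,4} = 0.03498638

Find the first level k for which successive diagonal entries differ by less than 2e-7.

|I_{1,1} − I_{0,0}| = 0.00187188 ≥ 2e-7
|I_{2,2} − I_{1,1}| = 0.00001209 ≥ 2e-7
|I_{3,3} − I_{2,2}| = 0.00000004 < 2e-7

k = 3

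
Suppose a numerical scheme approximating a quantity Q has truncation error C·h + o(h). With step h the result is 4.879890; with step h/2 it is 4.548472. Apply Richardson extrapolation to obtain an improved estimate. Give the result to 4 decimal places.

The leading error scales as h; refining by a factor of 2 reduces it by 2^1 = 2.
Extrapolated value = (2·A(h/2) − A(h)) / (2 − 1)
= (2·4.548472 − 4.879890) / 1
= 4.217054 / 1 = 4.217054

4.2171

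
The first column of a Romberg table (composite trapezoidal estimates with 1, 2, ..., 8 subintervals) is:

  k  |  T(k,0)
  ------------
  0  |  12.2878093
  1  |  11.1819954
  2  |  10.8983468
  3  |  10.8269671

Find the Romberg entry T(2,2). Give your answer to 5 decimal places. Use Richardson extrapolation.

10.80316

Richardson extrapolation on the trapezoidal column (denominator 4−1=3):
T(1,1) = (4·11.1819954 − 12.2878093) / 3 = 10.8133908
T(2,1) = (4·10.8983468 − 11.1819954) / 3 = 10.8037973
T(2,2) = (16·10.8037973 − 10.8133908) / 15 = 10.8031577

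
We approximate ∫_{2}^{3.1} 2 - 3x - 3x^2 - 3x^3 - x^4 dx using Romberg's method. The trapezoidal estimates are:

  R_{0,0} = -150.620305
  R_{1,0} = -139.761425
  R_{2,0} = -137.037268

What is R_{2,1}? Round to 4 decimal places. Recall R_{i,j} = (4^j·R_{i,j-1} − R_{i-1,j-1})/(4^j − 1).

R_{2,1} = -137.037268 + (-137.037268 − (-139.761425))/3 = -136.129216

-136.1292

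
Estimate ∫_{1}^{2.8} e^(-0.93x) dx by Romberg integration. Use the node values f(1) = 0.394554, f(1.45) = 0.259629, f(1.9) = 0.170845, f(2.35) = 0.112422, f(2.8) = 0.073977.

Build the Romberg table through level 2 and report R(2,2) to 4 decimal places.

R(0,0) (trapezoid, 1 panel, h=1.8000): 0.421678
R(1,0) (trapezoid, 2 panels, h=0.9000): 0.364599
R(2,0) (trapezoid, 4 panels, h=0.4500): 0.349723
R(1,1) = 0.364599 + (0.364599 − 0.421678)/3 = 0.345573
R(2,1) = 0.349723 + (0.349723 − 0.364599)/3 = 0.344764
R(2,2) = 0.344764 + (0.344764 − 0.345573)/15 = 0.344710

0.3447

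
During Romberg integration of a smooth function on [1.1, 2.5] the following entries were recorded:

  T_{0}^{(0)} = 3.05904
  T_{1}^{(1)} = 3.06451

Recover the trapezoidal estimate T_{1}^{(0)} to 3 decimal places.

From T_{1}^{(1)} = (4·T_{1}^{(0)} − T_{0}^{(0)})/3, solve for T_{1}^{(0)}:
4·T_{1}^{(0)} = 3·3.06451 + 3.05904 = 12.25257
T_{1}^{(0)} = 3.06314

3.063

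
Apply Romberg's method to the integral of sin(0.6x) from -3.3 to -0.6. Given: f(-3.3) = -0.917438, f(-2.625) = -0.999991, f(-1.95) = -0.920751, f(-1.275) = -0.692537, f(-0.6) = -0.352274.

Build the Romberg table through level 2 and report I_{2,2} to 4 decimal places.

I_{0,0} (trapezoid, 1 panel, h=2.7000): -1.714111
I_{1,0} (trapezoid, 2 panels, h=1.3500): -2.100069
I_{2,0} (trapezoid, 4 panels, h=0.6750): -2.192491
I_{1,1} = -2.100069 + (-2.100069 − (-1.714111))/3 = -2.228722
I_{2,1} = -2.192491 + (-2.192491 − (-2.100069))/3 = -2.223298
I_{2,2} = -2.223298 + (-2.223298 − (-2.228722))/15 = -2.222936

-2.2229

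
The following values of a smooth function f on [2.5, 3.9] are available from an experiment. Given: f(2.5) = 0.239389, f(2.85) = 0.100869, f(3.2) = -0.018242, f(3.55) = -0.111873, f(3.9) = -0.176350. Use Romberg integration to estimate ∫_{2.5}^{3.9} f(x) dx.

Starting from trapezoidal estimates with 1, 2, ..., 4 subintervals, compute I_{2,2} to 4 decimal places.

-0.0020

I_{0,0} (trapezoid, 1 panel, h=1.4000): 0.044127
I_{1,0} (trapezoid, 2 panels, h=0.7000): 0.009294
I_{2,0} (trapezoid, 4 panels, h=0.3500): 0.000796
I_{1,1} = 0.009294 + (0.009294 − 0.044127)/3 = -0.002317
I_{2,1} = 0.000796 + (0.000796 − 0.009294)/3 = -0.002037
I_{2,2} = -0.002037 + (-0.002037 − (-0.002317))/15 = -0.002018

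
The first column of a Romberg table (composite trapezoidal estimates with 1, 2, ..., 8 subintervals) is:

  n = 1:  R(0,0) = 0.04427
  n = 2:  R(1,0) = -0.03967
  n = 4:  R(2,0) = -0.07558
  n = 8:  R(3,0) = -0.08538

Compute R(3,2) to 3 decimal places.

Richardson extrapolation on the trapezoidal column (denominator 4−1=3):
R(2,1) = (4·(-0.07558) − (-0.03967)) / 3 = -0.08755
R(3,1) = -0.08538 + (-0.08538 − (-0.07558))/3 = -0.08865
R(3,2) = -0.08865 + (-0.08865 − (-0.08755))/15 = -0.08872
(Column j=1 coincides with Simpson's rule on the same nodes.)

-0.089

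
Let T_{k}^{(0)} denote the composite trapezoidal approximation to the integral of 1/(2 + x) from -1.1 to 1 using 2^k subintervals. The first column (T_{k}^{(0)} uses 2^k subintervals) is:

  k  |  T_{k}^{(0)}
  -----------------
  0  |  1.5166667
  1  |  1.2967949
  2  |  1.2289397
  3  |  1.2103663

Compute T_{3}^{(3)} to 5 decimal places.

Richardson extrapolation on the trapezoidal column (denominator 4−1=3):
T_{1}^{(1)} = (4·1.2967949 − 1.5166667) / 3 = 1.2235043
T_{2}^{(1)} = (4·1.2289397 − 1.2967949) / 3 = 1.2063213
T_{3}^{(1)} = 1.2103663 + (1.2103663 − 1.2289397)/3 = 1.2041752
T_{2}^{(2)} = 1.2063213 + (1.2063213 − 1.2235043)/15 = 1.2051758
T_{3}^{(2)} = (16·1.2041752 − 1.2063213) / 15 = 1.2040321
T_{3}^{(3)} = (64·1.2040321 − 1.2051758) / 63 = 1.2040139
(Column j=1 coincides with Simpson's rule on the same nodes.)

1.20401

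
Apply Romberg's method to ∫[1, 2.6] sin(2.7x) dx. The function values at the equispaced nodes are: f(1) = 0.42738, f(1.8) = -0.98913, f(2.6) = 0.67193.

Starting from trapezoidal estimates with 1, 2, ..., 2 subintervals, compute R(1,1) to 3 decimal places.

-0.762

R(0,0) (trapezoid, 1 panel, h=1.6000): 0.87945
R(1,0) (trapezoid, 2 panels, h=0.8000): -0.35158
R(1,1) = -0.35158 + (-0.35158 − 0.87945)/3 = -0.76192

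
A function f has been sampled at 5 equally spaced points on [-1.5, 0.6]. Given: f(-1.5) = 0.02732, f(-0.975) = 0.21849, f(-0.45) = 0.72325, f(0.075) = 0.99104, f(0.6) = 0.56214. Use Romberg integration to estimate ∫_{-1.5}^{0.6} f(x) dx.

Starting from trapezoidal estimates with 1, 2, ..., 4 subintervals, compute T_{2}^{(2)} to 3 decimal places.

T_{0}^{(0)} (trapezoid, 1 panel, h=2.1000): 0.61893
T_{1}^{(0)} (trapezoid, 2 panels, h=1.0500): 1.06888
T_{2}^{(0)} (trapezoid, 4 panels, h=0.5250): 1.16944
T_{1}^{(1)} = 1.06888 + (1.06888 − 0.61893)/3 = 1.21886
T_{2}^{(1)} = 1.16944 + (1.16944 − 1.06888)/3 = 1.20296
T_{2}^{(2)} = 1.20296 + (1.20296 − 1.21886)/15 = 1.20190

1.202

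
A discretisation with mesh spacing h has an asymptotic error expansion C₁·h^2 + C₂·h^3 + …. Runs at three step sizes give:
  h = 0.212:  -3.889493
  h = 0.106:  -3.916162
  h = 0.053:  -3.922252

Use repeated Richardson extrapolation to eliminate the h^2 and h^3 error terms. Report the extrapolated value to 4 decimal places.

-3.9242

First eliminate the h^2 term (factor 2^2 = 4):
  B₁ = (4·(-3.916162) − (-3.889493))/3 = -3.925052
  B₂ = (4·(-3.922252) − (-3.916162))/3 = -3.924282
Then eliminate the h^3 term (factor 2^3 = 8):
  (8·(-3.924282) − (-3.925052))/7 = -3.924172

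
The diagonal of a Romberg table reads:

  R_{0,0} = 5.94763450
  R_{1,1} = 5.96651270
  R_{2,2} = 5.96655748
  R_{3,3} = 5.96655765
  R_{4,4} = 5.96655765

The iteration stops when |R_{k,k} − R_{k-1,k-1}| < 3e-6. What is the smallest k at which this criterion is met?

|R_{1,1} − R_{0,0}| = 0.01887820 ≥ 3e-6
|R_{2,2} − R_{1,1}| = 0.00004478 ≥ 3e-6
|R_{3,3} − R_{2,2}| = 0.00000017 < 3e-6

k = 3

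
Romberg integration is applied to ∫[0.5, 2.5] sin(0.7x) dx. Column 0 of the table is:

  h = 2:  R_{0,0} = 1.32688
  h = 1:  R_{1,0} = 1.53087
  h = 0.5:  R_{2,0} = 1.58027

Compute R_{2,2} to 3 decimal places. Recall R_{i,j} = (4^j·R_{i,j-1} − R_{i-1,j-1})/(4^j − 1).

R_{1,1} = (4·1.53087 − 1.32688) / 3 = 1.59887
R_{2,1} = 1.58027 + (1.58027 − 1.53087)/3 = 1.59674
R_{2,2} = 1.59674 + (1.59674 − 1.59887)/15 = 1.59660
(Column j=1 coincides with Simpson's rule on the same nodes.)

1.597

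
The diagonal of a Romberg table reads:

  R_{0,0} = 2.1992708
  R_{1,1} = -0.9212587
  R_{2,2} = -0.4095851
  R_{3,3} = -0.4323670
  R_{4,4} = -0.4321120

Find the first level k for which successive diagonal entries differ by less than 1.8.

|R_{1,1} − R_{0,0}| = 3.1205295 ≥ 1.8
|R_{2,2} − R_{1,1}| = 0.5116736 < 1.8

k = 2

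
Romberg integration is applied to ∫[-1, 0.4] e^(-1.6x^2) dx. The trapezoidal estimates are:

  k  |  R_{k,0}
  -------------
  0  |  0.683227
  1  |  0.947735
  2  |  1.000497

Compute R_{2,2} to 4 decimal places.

1.0169

R_{1,1} = 0.947735 + (0.947735 − 0.683227)/3 = 1.035904
R_{2,1} = (4·1.000497 − 0.947735) / 3 = 1.018084
R_{2,2} = 1.018084 + (1.018084 − 1.035904)/15 = 1.016896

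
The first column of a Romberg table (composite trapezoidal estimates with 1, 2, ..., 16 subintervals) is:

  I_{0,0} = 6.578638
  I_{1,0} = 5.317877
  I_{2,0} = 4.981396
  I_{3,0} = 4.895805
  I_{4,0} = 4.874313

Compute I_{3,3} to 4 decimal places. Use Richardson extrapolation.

Richardson extrapolation on the trapezoidal column (denominator 4−1=3):
I_{1,1} = (4·5.317877 − 6.578638) / 3 = 4.897623
I_{2,1} = (4·4.981396 − 5.317877) / 3 = 4.869236
I_{3,1} = 4.895805 + (4.895805 − 4.981396)/3 = 4.867275
I_{2,2} = (16·4.869236 − 4.897623) / 15 = 4.867344
I_{3,2} = 4.867275 + (4.867275 − 4.869236)/15 = 4.867144
I_{3,3} = 4.867144 + (4.867144 − 4.867344)/63 = 4.867141

4.8671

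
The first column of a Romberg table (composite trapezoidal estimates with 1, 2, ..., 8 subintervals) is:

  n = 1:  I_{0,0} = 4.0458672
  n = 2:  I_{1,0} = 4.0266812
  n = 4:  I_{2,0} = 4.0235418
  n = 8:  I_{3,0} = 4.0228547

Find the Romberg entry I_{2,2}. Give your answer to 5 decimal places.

I_{1,1} = 4.0266812 + (4.0266812 − 4.0458672)/3 = 4.0202859
I_{2,1} = (4·4.0235418 − 4.0266812) / 3 = 4.0224953
I_{2,2} = 4.0224953 + (4.0224953 − 4.0202859)/15 = 4.0226426
(Column j=1 coincides with Simpson's rule on the same nodes.)

4.02264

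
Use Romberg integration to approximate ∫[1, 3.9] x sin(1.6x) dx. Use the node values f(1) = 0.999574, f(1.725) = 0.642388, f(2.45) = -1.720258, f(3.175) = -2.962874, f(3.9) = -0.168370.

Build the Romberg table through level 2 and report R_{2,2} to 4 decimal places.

-2.8704

R_{0,0} (trapezoid, 1 panel, h=2.9000): 1.205246
R_{1,0} (trapezoid, 2 panels, h=1.4500): -1.891751
R_{2,0} (trapezoid, 4 panels, h=0.7250): -2.628228
R_{1,1} = -1.891751 + (-1.891751 − 1.205246)/3 = -2.924083
R_{2,1} = -2.628228 + (-2.628228 − (-1.891751))/3 = -2.873720
R_{2,2} = -2.873720 + (-2.873720 − (-2.924083))/15 = -2.870362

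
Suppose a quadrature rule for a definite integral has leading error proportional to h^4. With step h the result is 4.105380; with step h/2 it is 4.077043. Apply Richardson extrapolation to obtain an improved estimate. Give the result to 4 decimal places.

4.0752

Extrapolated value = (16·A(h/2) − A(h)) / (16 − 1)
= (16·4.077043 − 4.105380) / 15
= 61.127308 / 15 = 4.075154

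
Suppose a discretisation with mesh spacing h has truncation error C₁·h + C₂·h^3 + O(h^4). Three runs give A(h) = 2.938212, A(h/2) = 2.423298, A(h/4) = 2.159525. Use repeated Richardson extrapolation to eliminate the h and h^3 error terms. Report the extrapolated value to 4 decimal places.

First eliminate the h term (factor 2^1 = 2):
  B₁ = (2·2.423298 − 2.938212)/1 = 1.908384
  B₂ = (2·2.159525 − 2.423298)/1 = 1.895752
Then eliminate the h^3 term (factor 2^3 = 8):
  (8·1.895752 − 1.908384)/7 = 1.893947

1.8939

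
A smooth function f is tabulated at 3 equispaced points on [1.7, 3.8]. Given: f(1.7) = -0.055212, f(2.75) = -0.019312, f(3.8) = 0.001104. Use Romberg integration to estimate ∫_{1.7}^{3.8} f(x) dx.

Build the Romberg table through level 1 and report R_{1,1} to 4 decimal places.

-0.0460

R_{0,0} (trapezoid, 1 panel, h=2.1000): -0.056813
R_{1,0} (trapezoid, 2 panels, h=1.0500): -0.048684
R_{1,1} = -0.048684 + (-0.048684 − (-0.056813))/3 = -0.045974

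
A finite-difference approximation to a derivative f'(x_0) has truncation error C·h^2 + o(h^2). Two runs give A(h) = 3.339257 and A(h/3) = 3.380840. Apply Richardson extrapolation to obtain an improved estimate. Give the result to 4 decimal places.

3.3860

The leading error scales as h^2; refining by a factor of 3 reduces it by 3^2 = 9.
Extrapolated value = (9·A(h/3) − A(h)) / (9 − 1)
= (9·3.380840 − 3.339257) / 8
= 27.088303 / 8 = 3.386038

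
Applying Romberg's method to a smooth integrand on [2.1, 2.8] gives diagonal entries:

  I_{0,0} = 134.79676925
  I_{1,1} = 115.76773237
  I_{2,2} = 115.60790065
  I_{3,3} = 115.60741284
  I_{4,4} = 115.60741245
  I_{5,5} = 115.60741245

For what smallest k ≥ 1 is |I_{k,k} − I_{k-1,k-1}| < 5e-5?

k = 4

|I_{1,1} − I_{0,0}| = 19.02903688 ≥ 5e-5
|I_{2,2} − I_{1,1}| = 0.15983172 ≥ 5e-5
|I_{3,3} − I_{2,2}| = 0.00048781 ≥ 5e-5
|I_{4,4} − I_{3,3}| = 0.00000039 < 5e-5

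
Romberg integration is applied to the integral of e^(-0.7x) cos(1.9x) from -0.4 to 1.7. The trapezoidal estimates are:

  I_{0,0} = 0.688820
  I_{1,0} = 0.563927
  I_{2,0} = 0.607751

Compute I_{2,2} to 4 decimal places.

I_{1,1} = (4·0.563927 − 0.688820) / 3 = 0.522296
I_{2,1} = (4·0.607751 − 0.563927) / 3 = 0.622359
I_{2,2} = (16·0.622359 − 0.522296) / 15 = 0.629030

0.6290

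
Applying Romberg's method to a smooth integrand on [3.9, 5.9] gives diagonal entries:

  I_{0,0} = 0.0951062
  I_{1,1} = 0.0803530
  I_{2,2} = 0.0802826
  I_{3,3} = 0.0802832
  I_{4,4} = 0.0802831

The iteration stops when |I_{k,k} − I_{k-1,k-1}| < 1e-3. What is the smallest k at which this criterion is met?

|I_{1,1} − I_{0,0}| = 0.0147532 ≥ 1e-3
|I_{2,2} − I_{1,1}| = 0.0000704 < 1e-3

k = 2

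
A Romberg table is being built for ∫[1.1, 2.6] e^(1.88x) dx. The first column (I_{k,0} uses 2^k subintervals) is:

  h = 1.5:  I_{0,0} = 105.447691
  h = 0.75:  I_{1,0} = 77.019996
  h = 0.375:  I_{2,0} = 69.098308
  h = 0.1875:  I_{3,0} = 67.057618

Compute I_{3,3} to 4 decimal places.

Richardson extrapolation on the trapezoidal column (denominator 4−1=3):
I_{1,1} = (4·77.019996 − 105.447691) / 3 = 67.544098
I_{2,1} = 69.098308 + (69.098308 − 77.019996)/3 = 66.457745
I_{3,1} = (4·67.057618 − 69.098308) / 3 = 66.377388
I_{2,2} = (16·66.457745 − 67.544098) / 15 = 66.385321
I_{3,2} = 66.377388 + (66.377388 − 66.457745)/15 = 66.372031
I_{3,3} = 66.372031 + (66.372031 − 66.385321)/63 = 66.371820

66.3718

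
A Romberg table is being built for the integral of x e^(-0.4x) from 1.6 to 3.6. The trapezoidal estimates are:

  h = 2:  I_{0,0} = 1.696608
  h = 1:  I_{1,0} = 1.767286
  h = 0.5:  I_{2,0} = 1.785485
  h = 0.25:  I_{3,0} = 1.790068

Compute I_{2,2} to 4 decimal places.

Richardson extrapolation on the trapezoidal column (denominator 4−1=3):
I_{1,1} = 1.767286 + (1.767286 − 1.696608)/3 = 1.790845
I_{2,1} = (4·1.785485 − 1.767286) / 3 = 1.791551
I_{2,2} = (16·1.791551 − 1.790845) / 15 = 1.791598
(Column j=1 coincides with Simpson's rule on the same nodes.)

1.7916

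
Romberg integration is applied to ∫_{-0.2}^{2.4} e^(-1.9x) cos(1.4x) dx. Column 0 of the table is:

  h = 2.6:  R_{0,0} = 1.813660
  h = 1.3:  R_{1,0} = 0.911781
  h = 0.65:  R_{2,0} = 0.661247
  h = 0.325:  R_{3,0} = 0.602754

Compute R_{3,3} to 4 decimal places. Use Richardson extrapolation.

R_{1,1} = (4·0.911781 − 1.813660) / 3 = 0.611155
R_{2,1} = (4·0.661247 − 0.911781) / 3 = 0.577736
R_{3,1} = (4·0.602754 − 0.661247) / 3 = 0.583256
R_{2,2} = (16·0.577736 − 0.611155) / 15 = 0.575508
R_{3,2} = 0.583256 + (0.583256 − 0.577736)/15 = 0.583624
R_{3,3} = (64·0.583624 − 0.575508) / 63 = 0.583753

0.5838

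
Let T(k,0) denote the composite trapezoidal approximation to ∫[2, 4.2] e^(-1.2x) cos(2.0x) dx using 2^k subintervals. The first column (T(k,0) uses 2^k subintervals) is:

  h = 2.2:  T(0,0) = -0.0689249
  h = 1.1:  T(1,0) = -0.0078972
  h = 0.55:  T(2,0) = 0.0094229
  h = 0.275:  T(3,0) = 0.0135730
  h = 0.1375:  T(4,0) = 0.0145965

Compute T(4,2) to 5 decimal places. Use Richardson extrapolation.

0.01494

Richardson extrapolation on the trapezoidal column (denominator 4−1=3):
T(3,1) = (4·0.0135730 − 0.0094229) / 3 = 0.0149564
T(4,1) = (4·0.0145965 − 0.0135730) / 3 = 0.0149377
T(4,2) = (16·0.0149377 − 0.0149564) / 15 = 0.0149365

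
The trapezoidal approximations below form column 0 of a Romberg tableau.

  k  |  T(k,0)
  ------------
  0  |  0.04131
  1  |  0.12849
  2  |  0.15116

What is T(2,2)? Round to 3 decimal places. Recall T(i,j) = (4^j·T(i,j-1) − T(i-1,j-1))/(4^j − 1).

0.159

Richardson extrapolation on the trapezoidal column (denominator 4−1=3):
T(1,1) = 0.12849 + (0.12849 − 0.04131)/3 = 0.15755
T(2,1) = 0.15116 + (0.15116 − 0.12849)/3 = 0.15872
T(2,2) = 0.15872 + (0.15872 − 0.15755)/15 = 0.15880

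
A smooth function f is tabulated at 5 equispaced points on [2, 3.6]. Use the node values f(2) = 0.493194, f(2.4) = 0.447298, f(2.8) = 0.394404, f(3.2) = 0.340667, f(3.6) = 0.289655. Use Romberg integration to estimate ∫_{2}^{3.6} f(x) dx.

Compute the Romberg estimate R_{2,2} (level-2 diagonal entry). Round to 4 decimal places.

R_{0,0} (trapezoid, 1 panel, h=1.6000): 0.626279
R_{1,0} (trapezoid, 2 panels, h=0.8000): 0.628663
R_{2,0} (trapezoid, 4 panels, h=0.4000): 0.629517
R_{1,1} = 0.628663 + (0.628663 − 0.626279)/3 = 0.629458
R_{2,1} = 0.629517 + (0.629517 − 0.628663)/3 = 0.629802
R_{2,2} = 0.629802 + (0.629802 − 0.629458)/15 = 0.629825

0.6298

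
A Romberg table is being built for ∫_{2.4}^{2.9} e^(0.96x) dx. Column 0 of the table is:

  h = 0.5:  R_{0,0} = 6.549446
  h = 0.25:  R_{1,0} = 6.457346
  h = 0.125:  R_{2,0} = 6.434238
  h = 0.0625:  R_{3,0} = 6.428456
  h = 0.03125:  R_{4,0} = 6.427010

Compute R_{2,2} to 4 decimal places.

6.4265

Richardson extrapolation on the trapezoidal column (denominator 4−1=3):
R_{1,1} = (4·6.457346 − 6.549446) / 3 = 6.426646
R_{2,1} = 6.434238 + (6.434238 − 6.457346)/3 = 6.426535
R_{2,2} = 6.426535 + (6.426535 − 6.426646)/15 = 6.426528
(Column j=1 coincides with Simpson's rule on the same nodes.)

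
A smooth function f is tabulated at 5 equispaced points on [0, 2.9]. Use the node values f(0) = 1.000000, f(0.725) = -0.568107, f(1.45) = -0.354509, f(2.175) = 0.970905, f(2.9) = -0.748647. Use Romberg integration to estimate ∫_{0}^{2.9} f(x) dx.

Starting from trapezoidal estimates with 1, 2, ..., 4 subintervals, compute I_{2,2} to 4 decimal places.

0.3349

I_{0,0} (trapezoid, 1 panel, h=2.9000): 0.364462
I_{1,0} (trapezoid, 2 panels, h=1.4500): -0.331807
I_{2,0} (trapezoid, 4 panels, h=0.7250): 0.126125
I_{1,1} = -0.331807 + (-0.331807 − 0.364462)/3 = -0.563897
I_{2,1} = 0.126125 + (0.126125 − (-0.331807))/3 = 0.278769
I_{2,2} = 0.278769 + (0.278769 − (-0.563897))/15 = 0.334947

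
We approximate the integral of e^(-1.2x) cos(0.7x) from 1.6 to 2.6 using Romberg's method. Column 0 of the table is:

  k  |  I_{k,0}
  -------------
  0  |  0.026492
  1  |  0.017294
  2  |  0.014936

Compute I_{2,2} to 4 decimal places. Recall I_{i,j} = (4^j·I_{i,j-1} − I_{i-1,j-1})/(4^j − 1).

Richardson extrapolation on the trapezoidal column (denominator 4−1=3):
I_{1,1} = (4·0.017294 − 0.026492) / 3 = 0.014228
I_{2,1} = 0.014936 + (0.014936 − 0.017294)/3 = 0.014150
I_{2,2} = 0.014150 + (0.014150 − 0.014228)/15 = 0.014145
(Column j=1 coincides with Simpson's rule on the same nodes.)

0.0141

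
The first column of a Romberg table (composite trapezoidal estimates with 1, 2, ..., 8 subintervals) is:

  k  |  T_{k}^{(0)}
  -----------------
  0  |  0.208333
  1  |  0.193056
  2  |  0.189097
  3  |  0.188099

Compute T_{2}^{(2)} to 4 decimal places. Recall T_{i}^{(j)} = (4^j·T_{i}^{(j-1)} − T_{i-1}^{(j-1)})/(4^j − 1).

Richardson extrapolation on the trapezoidal column (denominator 4−1=3):
T_{1}^{(1)} = 0.193056 + (0.193056 − 0.208333)/3 = 0.187964
T_{2}^{(1)} = (4·0.189097 − 0.193056) / 3 = 0.187777
T_{2}^{(2)} = 0.187777 + (0.187777 − 0.187964)/15 = 0.187765

0.1878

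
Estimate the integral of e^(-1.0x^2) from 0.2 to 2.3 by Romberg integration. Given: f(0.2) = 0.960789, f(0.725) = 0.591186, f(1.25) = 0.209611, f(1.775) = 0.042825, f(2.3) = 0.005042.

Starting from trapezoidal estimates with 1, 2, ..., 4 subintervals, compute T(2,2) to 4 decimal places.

T(0,0) (trapezoid, 1 panel, h=2.1000): 1.014123
T(1,0) (trapezoid, 2 panels, h=1.0500): 0.727153
T(2,0) (trapezoid, 4 panels, h=0.5250): 0.696432
T(1,1) = 0.727153 + (0.727153 − 1.014123)/3 = 0.631496
T(2,1) = 0.696432 + (0.696432 − 0.727153)/3 = 0.686192
T(2,2) = 0.686192 + (0.686192 − 0.631496)/15 = 0.689838

0.6898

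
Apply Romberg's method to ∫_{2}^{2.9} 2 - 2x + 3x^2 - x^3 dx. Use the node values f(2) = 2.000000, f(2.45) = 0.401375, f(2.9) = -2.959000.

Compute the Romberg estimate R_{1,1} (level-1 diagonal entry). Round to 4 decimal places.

R_{0,0} (trapezoid, 1 panel, h=0.9000): -0.431550
R_{1,0} (trapezoid, 2 panels, h=0.4500): -0.035156
R_{1,1} = -0.035156 + (-0.035156 − (-0.431550))/3 = 0.096975

0.0970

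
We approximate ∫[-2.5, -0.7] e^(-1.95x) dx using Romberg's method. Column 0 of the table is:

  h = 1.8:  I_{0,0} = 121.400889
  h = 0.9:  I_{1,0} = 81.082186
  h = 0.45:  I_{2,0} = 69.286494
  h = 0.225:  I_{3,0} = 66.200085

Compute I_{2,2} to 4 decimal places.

Richardson extrapolation on the trapezoidal column (denominator 4−1=3):
I_{1,1} = (4·81.082186 − 121.400889) / 3 = 67.642618
I_{2,1} = (4·69.286494 − 81.082186) / 3 = 65.354597
I_{2,2} = 65.354597 + (65.354597 − 67.642618)/15 = 65.202062

65.2021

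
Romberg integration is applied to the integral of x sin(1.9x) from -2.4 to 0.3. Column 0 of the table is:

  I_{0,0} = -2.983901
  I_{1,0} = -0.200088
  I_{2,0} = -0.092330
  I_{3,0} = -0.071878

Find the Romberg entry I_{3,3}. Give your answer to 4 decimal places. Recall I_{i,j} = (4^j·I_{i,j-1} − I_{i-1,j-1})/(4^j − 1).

-0.0650

I_{1,1} = -0.200088 + (-0.200088 − (-2.983901))/3 = 0.727850
I_{2,1} = -0.092330 + (-0.092330 − (-0.200088))/3 = -0.056411
I_{3,1} = -0.071878 + (-0.071878 − (-0.092330))/3 = -0.065061
I_{2,2} = -0.056411 + (-0.056411 − 0.727850)/15 = -0.108695
I_{3,2} = -0.065061 + (-0.065061 − (-0.056411))/15 = -0.065638
I_{3,3} = (64·(-0.065638) − (-0.108695)) / 63 = -0.064955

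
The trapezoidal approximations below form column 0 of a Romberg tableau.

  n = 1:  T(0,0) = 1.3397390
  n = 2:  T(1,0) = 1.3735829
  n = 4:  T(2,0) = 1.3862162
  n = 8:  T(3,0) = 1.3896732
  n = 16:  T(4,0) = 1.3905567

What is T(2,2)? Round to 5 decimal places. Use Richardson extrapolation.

T(1,1) = 1.3735829 + (1.3735829 − 1.3397390)/3 = 1.3848642
T(2,1) = (4·1.3862162 − 1.3735829) / 3 = 1.3904273
T(2,2) = (16·1.3904273 − 1.3848642) / 15 = 1.3907982

1.39080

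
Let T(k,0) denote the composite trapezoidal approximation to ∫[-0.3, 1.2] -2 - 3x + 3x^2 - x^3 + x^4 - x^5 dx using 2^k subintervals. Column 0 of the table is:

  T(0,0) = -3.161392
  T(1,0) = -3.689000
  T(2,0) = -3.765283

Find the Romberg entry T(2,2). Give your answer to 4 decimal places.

-3.7858

T(1,1) = -3.689000 + (-3.689000 − (-3.161392))/3 = -3.864869
T(2,1) = -3.765283 + (-3.765283 − (-3.689000))/3 = -3.790711
T(2,2) = (16·(-3.790711) − (-3.864869)) / 15 = -3.785767
(Column j=1 coincides with Simpson's rule on the same nodes.)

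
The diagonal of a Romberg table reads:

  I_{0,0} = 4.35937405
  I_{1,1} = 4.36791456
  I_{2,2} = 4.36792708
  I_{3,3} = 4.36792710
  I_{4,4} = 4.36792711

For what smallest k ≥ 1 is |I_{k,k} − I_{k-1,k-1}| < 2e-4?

|I_{1,1} − I_{0,0}| = 0.00854051 ≥ 2e-4
|I_{2,2} − I_{1,1}| = 0.00001252 < 2e-4

k = 2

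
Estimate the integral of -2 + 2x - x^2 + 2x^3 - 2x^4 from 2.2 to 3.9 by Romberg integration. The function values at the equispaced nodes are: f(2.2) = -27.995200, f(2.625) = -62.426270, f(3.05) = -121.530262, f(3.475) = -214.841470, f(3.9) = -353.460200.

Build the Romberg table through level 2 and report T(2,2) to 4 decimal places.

-245.5767

T(0,0) (trapezoid, 1 panel, h=1.7000): -324.237090
T(1,0) (trapezoid, 2 panels, h=0.8500): -265.419268
T(2,0) (trapezoid, 4 panels, h=0.4250): -250.548423
T(1,1) = -265.419268 + (-265.419268 − (-324.237090))/3 = -245.813327
T(2,1) = -250.548423 + (-250.548423 − (-265.419268))/3 = -245.591475
T(2,2) = -245.591475 + (-245.591475 − (-245.813327))/15 = -245.576685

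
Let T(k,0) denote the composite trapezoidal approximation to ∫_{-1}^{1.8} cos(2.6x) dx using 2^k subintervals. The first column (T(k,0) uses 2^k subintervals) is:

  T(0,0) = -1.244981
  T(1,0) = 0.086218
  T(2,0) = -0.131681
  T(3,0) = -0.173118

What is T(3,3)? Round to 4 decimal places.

Richardson extrapolation on the trapezoidal column (denominator 4−1=3):
T(1,1) = (4·0.086218 − (-1.244981)) / 3 = 0.529951
T(2,1) = -0.131681 + (-0.131681 − 0.086218)/3 = -0.204314
T(3,1) = -0.173118 + (-0.173118 − (-0.131681))/3 = -0.186930
T(2,2) = (16·(-0.204314) − 0.529951) / 15 = -0.253265
T(3,2) = (16·(-0.186930) − (-0.204314)) / 15 = -0.185771
T(3,3) = (64·(-0.185771) − (-0.253265)) / 63 = -0.184700

-0.1847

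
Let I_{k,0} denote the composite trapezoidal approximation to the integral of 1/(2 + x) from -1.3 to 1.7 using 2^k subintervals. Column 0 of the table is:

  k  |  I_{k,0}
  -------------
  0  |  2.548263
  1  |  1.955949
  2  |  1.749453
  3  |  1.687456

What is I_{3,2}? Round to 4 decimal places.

Richardson extrapolation on the trapezoidal column (denominator 4−1=3):
I_{2,1} = (4·1.749453 − 1.955949) / 3 = 1.680621
I_{3,1} = 1.687456 + (1.687456 − 1.749453)/3 = 1.666790
I_{3,2} = (16·1.666790 − 1.680621) / 15 = 1.665868

1.6659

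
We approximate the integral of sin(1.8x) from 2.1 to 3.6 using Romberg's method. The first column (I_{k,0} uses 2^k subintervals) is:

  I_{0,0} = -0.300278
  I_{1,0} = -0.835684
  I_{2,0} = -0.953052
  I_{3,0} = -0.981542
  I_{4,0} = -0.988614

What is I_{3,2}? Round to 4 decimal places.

Richardson extrapolation on the trapezoidal column (denominator 4−1=3):
I_{2,1} = (4·(-0.953052) − (-0.835684)) / 3 = -0.992175
I_{3,1} = (4·(-0.981542) − (-0.953052)) / 3 = -0.991039
I_{3,2} = -0.991039 + (-0.991039 − (-0.992175))/15 = -0.990963
(Column j=1 coincides with Simpson's rule on the same nodes.)

-0.9910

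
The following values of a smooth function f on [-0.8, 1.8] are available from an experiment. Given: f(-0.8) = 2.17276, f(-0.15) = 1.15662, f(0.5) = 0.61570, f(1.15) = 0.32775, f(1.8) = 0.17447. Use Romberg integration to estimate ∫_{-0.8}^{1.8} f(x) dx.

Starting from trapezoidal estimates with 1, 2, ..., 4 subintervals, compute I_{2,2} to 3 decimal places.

2.060

I_{0,0} (trapezoid, 1 panel, h=2.6000): 3.05140
I_{1,0} (trapezoid, 2 panels, h=1.3000): 2.32611
I_{2,0} (trapezoid, 4 panels, h=0.6500): 2.12790
I_{1,1} = 2.32611 + (2.32611 − 3.05140)/3 = 2.08435
I_{2,1} = 2.12790 + (2.12790 − 2.32611)/3 = 2.06183
I_{2,2} = 2.06183 + (2.06183 − 2.08435)/15 = 2.06033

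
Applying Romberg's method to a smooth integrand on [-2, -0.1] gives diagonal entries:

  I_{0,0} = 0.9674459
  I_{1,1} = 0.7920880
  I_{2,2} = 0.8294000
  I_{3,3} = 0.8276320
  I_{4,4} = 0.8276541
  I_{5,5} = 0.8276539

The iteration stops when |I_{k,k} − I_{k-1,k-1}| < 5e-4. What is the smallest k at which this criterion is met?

k = 4

|I_{1,1} − I_{0,0}| = 0.1753579 ≥ 5e-4
|I_{2,2} − I_{1,1}| = 0.0373120 ≥ 5e-4
|I_{3,3} − I_{2,2}| = 0.0017680 ≥ 5e-4
|I_{4,4} − I_{3,3}| = 0.0000221 < 5e-4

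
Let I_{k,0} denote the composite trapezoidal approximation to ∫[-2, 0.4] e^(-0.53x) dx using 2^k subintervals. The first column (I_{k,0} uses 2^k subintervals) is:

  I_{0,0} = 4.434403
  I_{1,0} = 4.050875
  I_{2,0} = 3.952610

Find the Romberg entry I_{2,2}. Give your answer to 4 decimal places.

3.9196

Richardson extrapolation on the trapezoidal column (denominator 4−1=3):
I_{1,1} = (4·4.050875 − 4.434403) / 3 = 3.923032
I_{2,1} = (4·3.952610 − 4.050875) / 3 = 3.919855
I_{2,2} = 3.919855 + (3.919855 − 3.923032)/15 = 3.919643
(Column j=1 coincides with Simpson's rule on the same nodes.)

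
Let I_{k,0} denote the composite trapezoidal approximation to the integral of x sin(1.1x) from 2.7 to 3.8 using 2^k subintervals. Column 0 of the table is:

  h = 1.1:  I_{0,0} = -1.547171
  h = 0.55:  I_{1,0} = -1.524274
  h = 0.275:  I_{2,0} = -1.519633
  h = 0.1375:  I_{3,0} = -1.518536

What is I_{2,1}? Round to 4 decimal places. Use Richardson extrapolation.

Richardson extrapolation on the trapezoidal column (denominator 4−1=3):
I_{2,1} = (4·(-1.519633) − (-1.524274)) / 3 = -1.518086
(Column j=1 coincides with Simpson's rule on the same nodes.)

-1.5181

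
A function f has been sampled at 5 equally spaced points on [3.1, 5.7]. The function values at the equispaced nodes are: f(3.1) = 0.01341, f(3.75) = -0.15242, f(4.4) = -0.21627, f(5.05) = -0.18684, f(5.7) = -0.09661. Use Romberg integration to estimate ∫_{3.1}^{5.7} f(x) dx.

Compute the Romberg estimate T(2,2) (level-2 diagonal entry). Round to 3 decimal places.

-0.405

T(0,0) (trapezoid, 1 panel, h=2.6000): -0.10816
T(1,0) (trapezoid, 2 panels, h=1.3000): -0.33523
T(2,0) (trapezoid, 4 panels, h=0.6500): -0.38813
T(1,1) = -0.33523 + (-0.33523 − (-0.10816))/3 = -0.41092
T(2,1) = -0.38813 + (-0.38813 − (-0.33523))/3 = -0.40576
T(2,2) = -0.40576 + (-0.40576 − (-0.41092))/15 = -0.40542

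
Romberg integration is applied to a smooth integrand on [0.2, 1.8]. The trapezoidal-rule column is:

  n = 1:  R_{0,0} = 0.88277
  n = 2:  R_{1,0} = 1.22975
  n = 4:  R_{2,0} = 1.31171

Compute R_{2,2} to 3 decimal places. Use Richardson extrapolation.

Richardson extrapolation on the trapezoidal column (denominator 4−1=3):
R_{1,1} = 1.22975 + (1.22975 − 0.88277)/3 = 1.34541
R_{2,1} = 1.31171 + (1.31171 − 1.22975)/3 = 1.33903
R_{2,2} = 1.33903 + (1.33903 − 1.34541)/15 = 1.33860

1.339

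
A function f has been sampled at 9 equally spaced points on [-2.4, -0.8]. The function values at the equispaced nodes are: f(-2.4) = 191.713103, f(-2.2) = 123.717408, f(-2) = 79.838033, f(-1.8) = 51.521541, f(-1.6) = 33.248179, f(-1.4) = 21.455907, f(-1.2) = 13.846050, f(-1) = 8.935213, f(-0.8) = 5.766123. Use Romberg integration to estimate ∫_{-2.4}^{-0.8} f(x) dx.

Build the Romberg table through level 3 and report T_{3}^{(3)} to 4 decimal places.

T_{0}^{(0)} (trapezoid, 1 panel, h=1.6000): 157.983381
T_{1}^{(0)} (trapezoid, 2 panels, h=0.8000): 105.590234
T_{2}^{(0)} (trapezoid, 4 panels, h=0.4000): 90.268750
T_{3}^{(0)} (trapezoid, 8 panels, h=0.2000): 86.260389
T_{1}^{(1)} = 105.590234 + (105.590234 − 157.983381)/3 = 88.125852
T_{2}^{(1)} = 90.268750 + (90.268750 − 105.590234)/3 = 85.161589
T_{3}^{(1)} = 86.260389 + (86.260389 − 90.268750)/3 = 84.924269
T_{2}^{(2)} = 85.161589 + (85.161589 − 88.125852)/15 = 84.963971
T_{3}^{(2)} = 84.924269 + (84.924269 − 85.161589)/15 = 84.908448
T_{3}^{(3)} = 84.908448 + (84.908448 − 84.963971)/63 = 84.907567

84.9076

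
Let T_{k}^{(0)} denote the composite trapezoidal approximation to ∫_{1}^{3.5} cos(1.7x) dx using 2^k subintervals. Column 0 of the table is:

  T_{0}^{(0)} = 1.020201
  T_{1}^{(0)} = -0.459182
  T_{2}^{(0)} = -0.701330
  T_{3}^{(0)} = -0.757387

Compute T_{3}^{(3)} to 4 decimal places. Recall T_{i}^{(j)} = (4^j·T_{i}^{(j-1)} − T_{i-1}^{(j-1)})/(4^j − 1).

T_{1}^{(1)} = -0.459182 + (-0.459182 − 1.020201)/3 = -0.952310
T_{2}^{(1)} = -0.701330 + (-0.701330 − (-0.459182))/3 = -0.782046
T_{3}^{(1)} = -0.757387 + (-0.757387 − (-0.701330))/3 = -0.776073
T_{2}^{(2)} = -0.782046 + (-0.782046 − (-0.952310))/15 = -0.770695
T_{3}^{(2)} = -0.776073 + (-0.776073 − (-0.782046))/15 = -0.775675
T_{3}^{(3)} = -0.775675 + (-0.775675 − (-0.770695))/63 = -0.775754

-0.7758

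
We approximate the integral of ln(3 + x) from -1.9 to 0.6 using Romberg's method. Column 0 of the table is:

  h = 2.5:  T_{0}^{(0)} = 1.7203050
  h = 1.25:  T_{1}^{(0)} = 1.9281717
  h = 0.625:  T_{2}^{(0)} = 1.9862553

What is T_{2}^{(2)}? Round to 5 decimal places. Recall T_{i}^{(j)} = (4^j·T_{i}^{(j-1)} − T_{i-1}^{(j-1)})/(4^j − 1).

T_{1}^{(1)} = (4·1.9281717 − 1.7203050) / 3 = 1.9974606
T_{2}^{(1)} = (4·1.9862553 − 1.9281717) / 3 = 2.0056165
T_{2}^{(2)} = 2.0056165 + (2.0056165 − 1.9974606)/15 = 2.0061602

2.00616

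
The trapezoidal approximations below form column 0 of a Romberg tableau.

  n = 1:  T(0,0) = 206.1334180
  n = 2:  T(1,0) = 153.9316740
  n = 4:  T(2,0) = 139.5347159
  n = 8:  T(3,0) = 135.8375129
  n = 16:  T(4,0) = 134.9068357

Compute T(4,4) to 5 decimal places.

Richardson extrapolation on the trapezoidal column (denominator 4−1=3):
T(1,1) = (4·153.9316740 − 206.1334180) / 3 = 136.5310927
T(2,1) = (4·139.5347159 − 153.9316740) / 3 = 134.7357299
T(3,1) = (4·135.8375129 − 139.5347159) / 3 = 134.6051119
T(4,1) = 134.9068357 + (134.9068357 − 135.8375129)/3 = 134.5966100
T(2,2) = (16·134.7357299 − 136.5310927) / 15 = 134.6160390
T(3,2) = (16·134.6051119 − 134.7357299) / 15 = 134.5964040
T(4,2) = 134.5966100 + (134.5966100 − 134.6051119)/15 = 134.5960432
T(3,3) = (64·134.5964040 − 134.6160390) / 63 = 134.5960923
T(4,3) = 134.5960432 + (134.5960432 − 134.5964040)/63 = 134.5960375
T(4,4) = 134.5960375 + (134.5960375 − 134.5960923)/255 = 134.5960373
(Column j=1 coincides with Simpson's rule on the same nodes.)

134.59604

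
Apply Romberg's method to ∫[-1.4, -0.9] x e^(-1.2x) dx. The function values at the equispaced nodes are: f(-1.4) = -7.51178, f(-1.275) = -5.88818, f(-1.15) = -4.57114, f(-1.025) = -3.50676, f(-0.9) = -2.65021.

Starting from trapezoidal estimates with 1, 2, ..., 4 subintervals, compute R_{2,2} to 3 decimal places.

R_{0,0} (trapezoid, 1 panel, h=0.5000): -2.54050
R_{1,0} (trapezoid, 2 panels, h=0.2500): -2.41303
R_{2,0} (trapezoid, 4 panels, h=0.1250): -2.38088
R_{1,1} = -2.41303 + (-2.41303 − (-2.54050))/3 = -2.37054
R_{2,1} = -2.38088 + (-2.38088 − (-2.41303))/3 = -2.37016
R_{2,2} = -2.37016 + (-2.37016 − (-2.37054))/15 = -2.37013

-2.370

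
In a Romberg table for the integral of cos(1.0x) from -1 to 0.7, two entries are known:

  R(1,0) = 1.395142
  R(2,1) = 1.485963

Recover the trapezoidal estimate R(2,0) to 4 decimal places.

1.4633

From R(2,1) = (4·R(2,0) − R(1,0))/3, solve for R(2,0):
4·R(2,0) = 3·1.485963 + 1.395142 = 5.853031
R(2,0) = 1.463258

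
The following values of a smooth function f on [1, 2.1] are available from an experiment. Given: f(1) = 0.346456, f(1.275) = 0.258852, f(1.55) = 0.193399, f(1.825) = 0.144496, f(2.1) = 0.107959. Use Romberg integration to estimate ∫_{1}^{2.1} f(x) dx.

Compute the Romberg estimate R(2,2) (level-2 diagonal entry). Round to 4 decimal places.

R(0,0) (trapezoid, 1 panel, h=1.1000): 0.249928
R(1,0) (trapezoid, 2 panels, h=0.5500): 0.231334
R(2,0) (trapezoid, 4 panels, h=0.2750): 0.226587
R(1,1) = 0.231334 + (0.231334 − 0.249928)/3 = 0.225136
R(2,1) = 0.226587 + (0.226587 − 0.231334)/3 = 0.225005
R(2,2) = 0.225005 + (0.225005 − 0.225136)/15 = 0.224996

0.2250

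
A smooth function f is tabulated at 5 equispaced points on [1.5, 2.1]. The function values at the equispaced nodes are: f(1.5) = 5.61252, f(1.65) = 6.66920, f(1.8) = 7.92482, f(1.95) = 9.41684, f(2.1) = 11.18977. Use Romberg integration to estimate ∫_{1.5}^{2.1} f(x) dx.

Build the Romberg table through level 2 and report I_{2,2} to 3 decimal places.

4.850

I_{0,0} (trapezoid, 1 panel, h=0.6000): 5.04069
I_{1,0} (trapezoid, 2 panels, h=0.3000): 4.89779
I_{2,0} (trapezoid, 4 panels, h=0.1500): 4.86180
I_{1,1} = 4.89779 + (4.89779 − 5.04069)/3 = 4.85016
I_{2,1} = 4.86180 + (4.86180 − 4.89779)/3 = 4.84980
I_{2,2} = 4.84980 + (4.84980 − 4.85016)/15 = 4.84978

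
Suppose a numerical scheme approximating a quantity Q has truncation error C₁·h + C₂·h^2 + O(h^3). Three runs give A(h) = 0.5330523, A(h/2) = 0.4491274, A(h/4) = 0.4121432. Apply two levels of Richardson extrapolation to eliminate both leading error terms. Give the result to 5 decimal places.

First eliminate the h term (factor 2^1 = 2):
  B₁ = (2·0.4491274 − 0.5330523)/1 = 0.3652025
  B₂ = (2·0.4121432 − 0.4491274)/1 = 0.3751590
Then eliminate the h^2 term (factor 2^2 = 4):
  (4·0.3751590 − 0.3652025)/3 = 0.3784778

0.37848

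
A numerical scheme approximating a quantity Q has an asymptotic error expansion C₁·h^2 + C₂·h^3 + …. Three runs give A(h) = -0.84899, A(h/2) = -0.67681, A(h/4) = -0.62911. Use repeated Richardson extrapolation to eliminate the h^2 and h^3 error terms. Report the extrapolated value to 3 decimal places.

-0.612

First eliminate the h^2 term (factor 2^2 = 4):
  B₁ = (4·(-0.67681) − (-0.84899))/3 = -0.61942
  B₂ = (4·(-0.62911) − (-0.67681))/3 = -0.61321
Then eliminate the h^3 term (factor 2^3 = 8):
  (8·(-0.61321) − (-0.61942))/7 = -0.61232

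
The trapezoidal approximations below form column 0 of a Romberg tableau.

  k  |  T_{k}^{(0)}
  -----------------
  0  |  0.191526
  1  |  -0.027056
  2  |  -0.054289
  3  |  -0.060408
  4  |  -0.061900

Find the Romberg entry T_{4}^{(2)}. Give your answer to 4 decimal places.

T_{3}^{(1)} = -0.060408 + (-0.060408 − (-0.054289))/3 = -0.062448
T_{4}^{(1)} = (4·(-0.061900) − (-0.060408)) / 3 = -0.062397
T_{4}^{(2)} = -0.062397 + (-0.062397 − (-0.062448))/15 = -0.062394

-0.0624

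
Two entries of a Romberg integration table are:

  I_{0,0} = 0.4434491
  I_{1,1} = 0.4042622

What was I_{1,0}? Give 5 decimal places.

0.41406

From I_{1,1} = (4·I_{1,0} − I_{0,0})/3, solve for I_{1,0}:
4·I_{1,0} = 3·0.4042622 + 0.4434491 = 1.6562357
I_{1,0} = 0.4140589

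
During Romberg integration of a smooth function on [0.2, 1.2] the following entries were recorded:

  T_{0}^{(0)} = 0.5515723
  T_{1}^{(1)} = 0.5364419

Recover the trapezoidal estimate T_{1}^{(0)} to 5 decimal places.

0.54022

From T_{1}^{(1)} = (4·T_{1}^{(0)} − T_{0}^{(0)})/3, solve for T_{1}^{(0)}:
4·T_{1}^{(0)} = 3·0.5364419 + 0.5515723 = 2.1608980
T_{1}^{(0)} = 0.5402245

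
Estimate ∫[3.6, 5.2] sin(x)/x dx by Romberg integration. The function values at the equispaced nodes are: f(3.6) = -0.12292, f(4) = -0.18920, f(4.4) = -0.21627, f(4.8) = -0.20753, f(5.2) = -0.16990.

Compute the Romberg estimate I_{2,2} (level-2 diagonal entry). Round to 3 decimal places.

I_{0,0} (trapezoid, 1 panel, h=1.6000): -0.23426
I_{1,0} (trapezoid, 2 panels, h=0.8000): -0.29014
I_{2,0} (trapezoid, 4 panels, h=0.4000): -0.30376
I_{1,1} = -0.29014 + (-0.29014 − (-0.23426))/3 = -0.30877
I_{2,1} = -0.30376 + (-0.30376 − (-0.29014))/3 = -0.30830
I_{2,2} = -0.30830 + (-0.30830 − (-0.30877))/15 = -0.30827

-0.308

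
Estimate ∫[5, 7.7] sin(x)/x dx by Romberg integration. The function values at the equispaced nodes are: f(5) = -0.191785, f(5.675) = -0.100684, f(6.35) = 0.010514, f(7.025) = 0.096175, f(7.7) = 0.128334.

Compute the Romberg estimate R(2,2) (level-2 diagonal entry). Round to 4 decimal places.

R(0,0) (trapezoid, 1 panel, h=2.7000): -0.085659
R(1,0) (trapezoid, 2 panels, h=1.3500): -0.028636
R(2,0) (trapezoid, 4 panels, h=0.6750): -0.017361
R(1,1) = -0.028636 + (-0.028636 − (-0.085659))/3 = -0.009628
R(2,1) = -0.017361 + (-0.017361 − (-0.028636))/3 = -0.013603
R(2,2) = -0.013603 + (-0.013603 − (-0.009628))/15 = -0.013868

-0.0139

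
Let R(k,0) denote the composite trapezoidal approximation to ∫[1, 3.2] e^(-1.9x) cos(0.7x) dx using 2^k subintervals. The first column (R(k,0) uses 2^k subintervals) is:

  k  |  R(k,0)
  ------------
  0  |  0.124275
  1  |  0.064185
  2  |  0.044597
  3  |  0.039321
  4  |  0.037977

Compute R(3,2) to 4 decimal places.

0.0375

Richardson extrapolation on the trapezoidal column (denominator 4−1=3):
R(2,1) = 0.044597 + (0.044597 − 0.064185)/3 = 0.038068
R(3,1) = 0.039321 + (0.039321 − 0.044597)/3 = 0.037562
R(3,2) = 0.037562 + (0.037562 − 0.038068)/15 = 0.037528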